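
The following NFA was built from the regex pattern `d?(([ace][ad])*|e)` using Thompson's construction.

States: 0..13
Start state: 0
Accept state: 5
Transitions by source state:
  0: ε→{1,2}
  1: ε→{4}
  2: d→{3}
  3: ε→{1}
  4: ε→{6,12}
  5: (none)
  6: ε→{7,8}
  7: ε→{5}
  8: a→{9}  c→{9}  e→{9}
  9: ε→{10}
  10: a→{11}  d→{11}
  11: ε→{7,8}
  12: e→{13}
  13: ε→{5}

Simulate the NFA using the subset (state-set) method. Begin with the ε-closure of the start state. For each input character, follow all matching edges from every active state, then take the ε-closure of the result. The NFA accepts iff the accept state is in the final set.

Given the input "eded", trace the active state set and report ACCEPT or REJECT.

Answer: ACCEPT

Steps:
S₀ = ε-closure({0}) = {0,1,2,4,5,6,7,8,12}
'e' @ 1: {5,9,10,13}  (accept∈set)
'd' @ 2: {5,7,8,11}  (accept∈set)
'e' @ 3: {9,10}
'd' @ 4: {5,7,8,11}  (accept∈set)
final: {5,7,8,11}; accept 5 in set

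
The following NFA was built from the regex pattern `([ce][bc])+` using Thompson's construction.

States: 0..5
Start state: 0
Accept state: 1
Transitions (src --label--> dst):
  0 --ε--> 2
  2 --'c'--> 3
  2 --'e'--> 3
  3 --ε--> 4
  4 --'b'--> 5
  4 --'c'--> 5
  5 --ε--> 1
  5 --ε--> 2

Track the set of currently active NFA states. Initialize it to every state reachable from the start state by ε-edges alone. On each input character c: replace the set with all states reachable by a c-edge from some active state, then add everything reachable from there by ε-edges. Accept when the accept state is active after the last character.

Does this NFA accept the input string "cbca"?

S₀ = ε-closure({0}) = {0,2}
'c' @ 1: {3,4}
'b' @ 2: {1,2,5}  ✓accept
'c' @ 3: {3,4}
'a' @ 4: {}  — no active states
after full input: {}  (accept=1 not in)

Answer: REJECT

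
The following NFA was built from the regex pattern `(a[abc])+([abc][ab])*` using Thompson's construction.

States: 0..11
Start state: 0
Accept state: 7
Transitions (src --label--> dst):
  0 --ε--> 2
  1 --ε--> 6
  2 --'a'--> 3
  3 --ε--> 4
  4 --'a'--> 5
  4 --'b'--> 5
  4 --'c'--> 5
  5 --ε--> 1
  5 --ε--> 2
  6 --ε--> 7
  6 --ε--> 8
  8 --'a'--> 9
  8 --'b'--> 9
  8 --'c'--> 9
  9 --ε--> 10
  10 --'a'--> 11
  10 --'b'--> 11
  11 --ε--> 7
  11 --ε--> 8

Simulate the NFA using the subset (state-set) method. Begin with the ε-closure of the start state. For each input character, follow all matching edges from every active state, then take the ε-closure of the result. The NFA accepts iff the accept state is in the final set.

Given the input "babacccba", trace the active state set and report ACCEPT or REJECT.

start: ε-closure({0}) = {0,2}
'b' @ 1: {}  — dead — no transitions
rest 'abacccba' ignored (set empty)
after full input: {}  (accept=7 not in)

Answer: REJECT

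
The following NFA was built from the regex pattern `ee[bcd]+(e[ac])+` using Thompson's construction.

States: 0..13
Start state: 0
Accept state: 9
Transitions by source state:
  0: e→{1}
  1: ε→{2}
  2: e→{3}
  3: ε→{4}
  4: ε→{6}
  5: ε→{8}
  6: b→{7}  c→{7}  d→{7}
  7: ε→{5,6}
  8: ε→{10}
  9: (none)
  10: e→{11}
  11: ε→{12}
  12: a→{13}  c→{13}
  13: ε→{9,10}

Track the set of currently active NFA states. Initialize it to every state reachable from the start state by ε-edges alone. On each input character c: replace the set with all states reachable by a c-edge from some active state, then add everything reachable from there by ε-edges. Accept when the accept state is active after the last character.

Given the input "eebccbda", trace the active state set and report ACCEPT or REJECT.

Answer: REJECT

Trace:
S₀ = ε-closure({0}) = {0}
'e' @ 1: {1,2}
'e' @ 2: {3,4,6}
'b' @ 3: {5,6,7,8,10}
'c' @ 4: {5,6,7,8,10}
'c' @ 5: {5,6,7,8,10}
'b' @ 6: {5,6,7,8,10}
'd' @ 7: {5,6,7,8,10}
'a' @ 8: {}  — no active states
final: {}; accept 9 not in set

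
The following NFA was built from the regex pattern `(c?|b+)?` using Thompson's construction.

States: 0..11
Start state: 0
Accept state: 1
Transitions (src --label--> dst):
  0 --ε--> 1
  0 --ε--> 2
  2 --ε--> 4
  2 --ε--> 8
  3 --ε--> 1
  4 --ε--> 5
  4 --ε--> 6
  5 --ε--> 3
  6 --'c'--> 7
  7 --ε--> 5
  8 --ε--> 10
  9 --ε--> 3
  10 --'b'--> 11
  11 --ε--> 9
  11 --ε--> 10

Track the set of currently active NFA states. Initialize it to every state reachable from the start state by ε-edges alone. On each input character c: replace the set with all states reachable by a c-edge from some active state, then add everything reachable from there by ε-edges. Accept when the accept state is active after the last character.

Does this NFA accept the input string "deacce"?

Answer: REJECT

Steps:
start: ε-closure({0}) = {0,1,2,3,4,5,6,8,10}
'd' @ 1: {}  — dead — no transitions
rest 'eacce' ignored (set empty)
after full input: {}  (accept=1 not in)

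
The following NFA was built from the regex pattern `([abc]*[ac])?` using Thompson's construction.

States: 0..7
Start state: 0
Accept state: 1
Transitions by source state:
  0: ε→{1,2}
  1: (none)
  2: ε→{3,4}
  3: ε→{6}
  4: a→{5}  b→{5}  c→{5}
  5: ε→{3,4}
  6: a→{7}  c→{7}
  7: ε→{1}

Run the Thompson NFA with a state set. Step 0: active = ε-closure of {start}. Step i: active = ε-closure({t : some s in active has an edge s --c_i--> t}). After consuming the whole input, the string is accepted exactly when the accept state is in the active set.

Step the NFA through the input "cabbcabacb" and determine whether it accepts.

Answer: REJECT

Derivation:
S₀ = ε-closure({0}) = {0,1,2,3,4,6}
'c' @ 1: {1,3,4,5,6,7}  ✓accept
'a' @ 2: {1,3,4,5,6,7}  ✓accept
'b' @ 3: {3,4,5,6}
'b' @ 4: {3,4,5,6}
'c' @ 5: {1,3,4,5,6,7}  ✓accept
'a' @ 6: {1,3,4,5,6,7}  ✓accept
'b' @ 7: {3,4,5,6}
'a' @ 8: {1,3,4,5,6,7}  ✓accept
'c' @ 9: {1,3,4,5,6,7}  ✓accept
'b' @ 10: {3,4,5,6}
final: {3,4,5,6}; accept 1 not in set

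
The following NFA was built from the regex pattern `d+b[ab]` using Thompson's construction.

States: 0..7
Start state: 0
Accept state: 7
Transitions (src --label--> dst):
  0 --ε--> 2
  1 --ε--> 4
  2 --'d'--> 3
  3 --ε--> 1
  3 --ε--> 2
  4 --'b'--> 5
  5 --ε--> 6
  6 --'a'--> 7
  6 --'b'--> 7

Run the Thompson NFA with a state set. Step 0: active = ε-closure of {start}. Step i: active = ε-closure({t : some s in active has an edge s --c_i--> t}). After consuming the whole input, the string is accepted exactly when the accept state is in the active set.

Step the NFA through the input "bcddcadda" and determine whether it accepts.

Answer: REJECT

Steps:
S₀ = ε-closure({0}) = {0,2}
'b' @ 1: {}  — no active states
rest 'cddcadda' ignored (set empty)
after full input: {}  (accept=7 not in)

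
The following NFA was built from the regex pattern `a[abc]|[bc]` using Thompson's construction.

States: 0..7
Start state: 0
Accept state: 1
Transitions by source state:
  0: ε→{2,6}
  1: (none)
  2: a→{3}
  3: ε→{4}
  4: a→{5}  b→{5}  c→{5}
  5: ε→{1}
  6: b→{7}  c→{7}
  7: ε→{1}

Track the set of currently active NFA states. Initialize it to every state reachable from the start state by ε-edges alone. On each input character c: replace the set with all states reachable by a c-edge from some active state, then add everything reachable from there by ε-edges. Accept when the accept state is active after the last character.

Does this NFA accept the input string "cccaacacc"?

Answer: REJECT

Trace:
S₀ = ε-closure({0}) = {0,2,6}
'c' @ 1: {1,7}  ✓accept
'c' @ 2: {}  — no active states
rest 'caacacc' ignored (set empty)
final: {}; accept 1 not in set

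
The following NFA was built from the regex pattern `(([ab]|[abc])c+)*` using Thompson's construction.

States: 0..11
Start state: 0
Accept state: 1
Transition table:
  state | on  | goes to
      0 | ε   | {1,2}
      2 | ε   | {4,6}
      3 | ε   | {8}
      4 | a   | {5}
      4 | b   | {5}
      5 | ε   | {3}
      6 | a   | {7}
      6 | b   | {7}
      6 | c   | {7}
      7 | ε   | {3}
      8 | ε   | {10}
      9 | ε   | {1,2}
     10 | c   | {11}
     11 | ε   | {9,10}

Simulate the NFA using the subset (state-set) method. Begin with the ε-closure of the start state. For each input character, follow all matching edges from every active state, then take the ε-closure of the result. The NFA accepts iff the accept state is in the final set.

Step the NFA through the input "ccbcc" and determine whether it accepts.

Answer: ACCEPT

Derivation:
S₀ = ε-closure({0}) = {0,1,2,4,6}
'c' @ 1: {3,7,8,10}
'c' @ 2: {1,2,4,6,9,10,11}  [accepting]
'b' @ 3: {3,5,7,8,10}
'c' @ 4: {1,2,4,6,9,10,11}  [accepting]
'c' @ 5: {1,2,3,4,6,7,8,9,10,11}  [accepting]
after full input: {1,2,3,4,6,7,8,9,10,11}  (accept=1 in)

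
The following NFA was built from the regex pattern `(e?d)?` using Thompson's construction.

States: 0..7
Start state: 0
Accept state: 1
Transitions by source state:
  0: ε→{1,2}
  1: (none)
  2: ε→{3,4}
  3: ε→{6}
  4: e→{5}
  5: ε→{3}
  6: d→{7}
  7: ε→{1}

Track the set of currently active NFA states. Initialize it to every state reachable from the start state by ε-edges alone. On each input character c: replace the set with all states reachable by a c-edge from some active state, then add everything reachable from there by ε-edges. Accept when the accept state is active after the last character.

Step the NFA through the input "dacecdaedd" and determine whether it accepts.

Answer: REJECT

Derivation:
initial (ε-close {0}): {0,1,2,3,4,6}
'd' @ 1: {1,7}  [accepting]
'a' @ 2: {}  — state set empty
rest 'cecdaedd' ignored (set empty)
final: {}; accept 1 not in set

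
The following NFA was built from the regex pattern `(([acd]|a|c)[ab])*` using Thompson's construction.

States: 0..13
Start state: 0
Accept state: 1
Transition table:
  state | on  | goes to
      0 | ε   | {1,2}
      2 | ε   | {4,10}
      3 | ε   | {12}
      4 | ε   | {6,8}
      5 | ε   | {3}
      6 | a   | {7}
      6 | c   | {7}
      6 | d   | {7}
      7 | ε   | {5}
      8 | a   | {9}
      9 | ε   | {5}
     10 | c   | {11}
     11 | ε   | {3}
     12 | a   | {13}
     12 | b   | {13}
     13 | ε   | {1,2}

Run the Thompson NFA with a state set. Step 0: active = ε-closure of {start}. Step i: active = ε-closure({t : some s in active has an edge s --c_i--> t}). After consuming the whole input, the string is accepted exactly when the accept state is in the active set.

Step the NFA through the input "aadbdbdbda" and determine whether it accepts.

Answer: ACCEPT

Trace:
initial (ε-close {0}): {0,1,2,4,6,8,10}
'a' @ 1: {3,5,7,9,12}
'a' @ 2: {1,2,4,6,8,10,13}  ✓accept
'd' @ 3: {3,5,7,12}
'b' @ 4: {1,2,4,6,8,10,13}  ✓accept
'd' @ 5: {3,5,7,12}
'b' @ 6: {1,2,4,6,8,10,13}  ✓accept
'd' @ 7: {3,5,7,12}
'b' @ 8: {1,2,4,6,8,10,13}  ✓accept
'd' @ 9: {3,5,7,12}
'a' @ 10: {1,2,4,6,8,10,13}  ✓accept
after full input: {1,2,4,6,8,10,13}  (accept=1 in)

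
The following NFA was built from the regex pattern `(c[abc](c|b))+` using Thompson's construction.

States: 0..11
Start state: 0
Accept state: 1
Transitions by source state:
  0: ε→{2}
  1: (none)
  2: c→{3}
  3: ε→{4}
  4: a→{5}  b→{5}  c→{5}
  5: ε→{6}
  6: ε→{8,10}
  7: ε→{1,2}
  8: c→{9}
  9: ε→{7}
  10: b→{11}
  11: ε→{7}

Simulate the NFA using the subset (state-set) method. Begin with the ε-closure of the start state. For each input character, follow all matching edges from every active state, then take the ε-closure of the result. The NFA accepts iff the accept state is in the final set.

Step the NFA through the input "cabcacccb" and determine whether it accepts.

Answer: ACCEPT

Trace:
S₀ = ε-closure({0}) = {0,2}
'c' @ 1: {3,4}
'a' @ 2: {5,6,8,10}
'b' @ 3: {1,2,7,11}  [accepting]
'c' @ 4: {3,4}
'a' @ 5: {5,6,8,10}
'c' @ 6: {1,2,7,9}  [accepting]
'c' @ 7: {3,4}
'c' @ 8: {5,6,8,10}
'b' @ 9: {1,2,7,11}  [accepting]
end set {1,2,7,11} — state 1 in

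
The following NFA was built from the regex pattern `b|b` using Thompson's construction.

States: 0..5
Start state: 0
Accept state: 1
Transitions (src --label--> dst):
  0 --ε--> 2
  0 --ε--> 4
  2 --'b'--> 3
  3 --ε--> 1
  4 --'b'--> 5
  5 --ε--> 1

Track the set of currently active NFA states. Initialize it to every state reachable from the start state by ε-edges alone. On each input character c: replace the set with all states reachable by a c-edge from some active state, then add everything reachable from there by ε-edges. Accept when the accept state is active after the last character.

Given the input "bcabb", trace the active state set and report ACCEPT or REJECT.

Answer: REJECT

Derivation:
S₀ = ε-closure({0}) = {0,2,4}
'b' @ 1: {1,3,5}  ✓accept
'c' @ 2: {}  — no active states
rest 'abb' ignored (set empty)
end set {} — state 1 not in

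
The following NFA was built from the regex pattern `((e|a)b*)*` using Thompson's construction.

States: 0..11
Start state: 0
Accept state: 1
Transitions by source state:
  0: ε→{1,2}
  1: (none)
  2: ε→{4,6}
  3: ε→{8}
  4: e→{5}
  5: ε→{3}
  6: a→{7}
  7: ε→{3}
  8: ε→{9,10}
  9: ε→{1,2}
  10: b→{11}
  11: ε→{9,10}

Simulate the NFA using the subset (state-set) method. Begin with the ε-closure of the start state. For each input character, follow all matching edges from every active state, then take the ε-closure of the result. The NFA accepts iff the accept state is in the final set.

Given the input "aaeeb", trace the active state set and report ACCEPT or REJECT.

Answer: ACCEPT

Derivation:
start: ε-closure({0}) = {0,1,2,4,6}
'a' @ 1: {1,2,3,4,6,7,8,9,10}  (accept∈set)
'a' @ 2: {1,2,3,4,6,7,8,9,10}  (accept∈set)
'e' @ 3: {1,2,3,4,5,6,8,9,10}  (accept∈set)
'e' @ 4: {1,2,3,4,5,6,8,9,10}  (accept∈set)
'b' @ 5: {1,2,4,6,9,10,11}  (accept∈set)
after full input: {1,2,4,6,9,10,11}  (accept=1 in)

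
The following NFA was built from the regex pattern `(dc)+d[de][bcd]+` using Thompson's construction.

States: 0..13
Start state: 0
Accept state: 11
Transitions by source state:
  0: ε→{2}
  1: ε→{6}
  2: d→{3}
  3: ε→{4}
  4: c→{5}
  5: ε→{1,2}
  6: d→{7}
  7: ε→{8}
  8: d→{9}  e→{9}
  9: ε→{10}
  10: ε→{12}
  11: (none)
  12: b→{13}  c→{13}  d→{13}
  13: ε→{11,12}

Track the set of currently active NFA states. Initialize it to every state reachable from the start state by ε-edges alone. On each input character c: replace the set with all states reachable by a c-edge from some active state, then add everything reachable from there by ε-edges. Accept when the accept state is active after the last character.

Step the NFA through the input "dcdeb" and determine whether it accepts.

Answer: ACCEPT

Steps:
S₀ = ε-closure({0}) = {0,2}
'd' @ 1: {3,4}
'c' @ 2: {1,2,5,6}
'd' @ 3: {3,4,7,8}
'e' @ 4: {9,10,12}
'b' @ 5: {11,12,13}  [accepting]
end set {11,12,13} — state 11 in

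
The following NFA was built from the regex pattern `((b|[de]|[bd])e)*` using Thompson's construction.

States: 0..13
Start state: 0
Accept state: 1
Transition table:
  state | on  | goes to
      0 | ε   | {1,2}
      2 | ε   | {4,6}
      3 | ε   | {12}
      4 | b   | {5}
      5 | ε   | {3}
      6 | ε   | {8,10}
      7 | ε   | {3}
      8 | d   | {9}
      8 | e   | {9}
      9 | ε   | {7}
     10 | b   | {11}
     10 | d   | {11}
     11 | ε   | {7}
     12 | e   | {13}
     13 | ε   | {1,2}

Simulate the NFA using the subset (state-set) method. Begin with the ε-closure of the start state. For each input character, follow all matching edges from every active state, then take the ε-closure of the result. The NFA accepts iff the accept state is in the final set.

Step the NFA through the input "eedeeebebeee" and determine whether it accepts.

start: ε-closure({0}) = {0,1,2,4,6,8,10}
'e' @ 1: {3,7,9,12}
'e' @ 2: {1,2,4,6,8,10,13}  ✓accept
'd' @ 3: {3,7,9,11,12}
'e' @ 4: {1,2,4,6,8,10,13}  ✓accept
'e' @ 5: {3,7,9,12}
'e' @ 6: {1,2,4,6,8,10,13}  ✓accept
'b' @ 7: {3,5,7,11,12}
'e' @ 8: {1,2,4,6,8,10,13}  ✓accept
'b' @ 9: {3,5,7,11,12}
'e' @ 10: {1,2,4,6,8,10,13}  ✓accept
'e' @ 11: {3,7,9,12}
'e' @ 12: {1,2,4,6,8,10,13}  ✓accept
after full input: {1,2,4,6,8,10,13}  (accept=1 in)

Answer: ACCEPT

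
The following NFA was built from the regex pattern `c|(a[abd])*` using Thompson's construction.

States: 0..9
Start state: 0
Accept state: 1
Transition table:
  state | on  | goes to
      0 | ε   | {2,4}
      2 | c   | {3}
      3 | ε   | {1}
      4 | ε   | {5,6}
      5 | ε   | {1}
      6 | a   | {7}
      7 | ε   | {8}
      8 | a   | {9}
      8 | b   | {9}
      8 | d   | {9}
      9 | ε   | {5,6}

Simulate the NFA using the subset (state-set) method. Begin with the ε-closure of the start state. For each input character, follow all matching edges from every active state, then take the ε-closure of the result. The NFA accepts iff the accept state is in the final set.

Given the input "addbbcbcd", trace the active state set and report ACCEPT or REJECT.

initial (ε-close {0}): {0,1,2,4,5,6}
'a' @ 1: {7,8}
'd' @ 2: {1,5,6,9}  (accept∈set)
'd' @ 3: {}  — no active states
rest 'bbcbcd' ignored (set empty)
after full input: {}  (accept=1 not in)

Answer: REJECT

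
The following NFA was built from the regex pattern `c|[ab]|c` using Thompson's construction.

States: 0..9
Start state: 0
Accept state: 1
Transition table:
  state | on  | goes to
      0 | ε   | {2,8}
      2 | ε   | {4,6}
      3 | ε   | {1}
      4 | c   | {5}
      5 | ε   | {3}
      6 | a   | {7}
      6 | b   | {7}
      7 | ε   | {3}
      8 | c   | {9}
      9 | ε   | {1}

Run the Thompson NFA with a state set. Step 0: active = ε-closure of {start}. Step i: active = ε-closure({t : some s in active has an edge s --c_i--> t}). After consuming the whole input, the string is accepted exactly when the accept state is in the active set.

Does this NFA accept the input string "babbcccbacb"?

Answer: REJECT

Trace:
initial (ε-close {0}): {0,2,4,6,8}
'b' @ 1: {1,3,7}  ✓accept
'a' @ 2: {}  — state set empty
rest 'bbcccbacb' ignored (set empty)
after full input: {}  (accept=1 not in)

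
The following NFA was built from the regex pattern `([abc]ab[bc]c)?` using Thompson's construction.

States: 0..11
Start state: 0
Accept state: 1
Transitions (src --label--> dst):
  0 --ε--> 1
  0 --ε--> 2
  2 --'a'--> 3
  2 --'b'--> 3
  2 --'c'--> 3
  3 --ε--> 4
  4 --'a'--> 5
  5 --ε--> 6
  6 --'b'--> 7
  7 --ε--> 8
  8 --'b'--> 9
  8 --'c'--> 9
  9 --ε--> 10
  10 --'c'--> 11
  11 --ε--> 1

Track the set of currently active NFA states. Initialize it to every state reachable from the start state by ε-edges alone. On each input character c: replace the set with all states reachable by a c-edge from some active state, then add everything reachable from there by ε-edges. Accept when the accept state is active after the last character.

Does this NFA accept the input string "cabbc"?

start: ε-closure({0}) = {0,1,2}
'c' @ 1: {3,4}
'a' @ 2: {5,6}
'b' @ 3: {7,8}
'b' @ 4: {9,10}
'c' @ 5: {1,11}  ✓accept
final: {1,11}; accept 1 in set

Answer: ACCEPT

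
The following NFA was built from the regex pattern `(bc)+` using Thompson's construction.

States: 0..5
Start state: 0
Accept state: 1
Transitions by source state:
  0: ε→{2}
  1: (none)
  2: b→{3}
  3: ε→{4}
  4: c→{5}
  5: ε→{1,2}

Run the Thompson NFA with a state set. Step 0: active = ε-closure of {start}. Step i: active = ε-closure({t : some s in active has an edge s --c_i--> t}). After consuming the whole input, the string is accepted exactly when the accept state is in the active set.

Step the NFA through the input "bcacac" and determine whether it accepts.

S₀ = ε-closure({0}) = {0,2}
'b' @ 1: {3,4}
'c' @ 2: {1,2,5}  [accepting]
'a' @ 3: {}  — state set empty
rest 'cac' ignored (set empty)
end set {} — state 1 not in

Answer: REJECT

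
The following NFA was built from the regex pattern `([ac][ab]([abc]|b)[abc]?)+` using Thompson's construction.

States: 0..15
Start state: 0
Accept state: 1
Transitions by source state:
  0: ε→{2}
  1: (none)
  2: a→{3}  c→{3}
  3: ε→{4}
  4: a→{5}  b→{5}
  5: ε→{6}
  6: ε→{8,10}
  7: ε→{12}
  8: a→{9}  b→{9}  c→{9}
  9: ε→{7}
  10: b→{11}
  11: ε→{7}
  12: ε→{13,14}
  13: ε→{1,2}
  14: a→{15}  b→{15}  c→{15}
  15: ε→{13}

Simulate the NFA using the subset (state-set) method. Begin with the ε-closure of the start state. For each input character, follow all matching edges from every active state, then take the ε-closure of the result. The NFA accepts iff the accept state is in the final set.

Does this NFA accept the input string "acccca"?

S₀ = ε-closure({0}) = {0,2}
'a' @ 1: {3,4}
'c' @ 2: {}  — state set empty
rest 'ccca' ignored (set empty)
after full input: {}  (accept=1 not in)

Answer: REJECT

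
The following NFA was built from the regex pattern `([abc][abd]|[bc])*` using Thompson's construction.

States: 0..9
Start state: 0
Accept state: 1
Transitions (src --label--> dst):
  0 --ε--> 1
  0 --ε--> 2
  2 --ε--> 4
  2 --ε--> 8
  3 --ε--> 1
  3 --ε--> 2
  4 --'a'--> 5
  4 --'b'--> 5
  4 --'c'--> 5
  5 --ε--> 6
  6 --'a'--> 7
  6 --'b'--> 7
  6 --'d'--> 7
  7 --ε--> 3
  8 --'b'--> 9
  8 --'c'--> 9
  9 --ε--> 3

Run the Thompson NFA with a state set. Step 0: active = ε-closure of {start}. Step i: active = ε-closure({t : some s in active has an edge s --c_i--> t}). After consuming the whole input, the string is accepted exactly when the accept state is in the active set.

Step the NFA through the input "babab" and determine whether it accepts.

S₀ = ε-closure({0}) = {0,1,2,4,8}
'b' @ 1: {1,2,3,4,5,6,8,9}  ✓accept
'a' @ 2: {1,2,3,4,5,6,7,8}  ✓accept
'b' @ 3: {1,2,3,4,5,6,7,8,9}  ✓accept
'a' @ 4: {1,2,3,4,5,6,7,8}  ✓accept
'b' @ 5: {1,2,3,4,5,6,7,8,9}  ✓accept
final: {1,2,3,4,5,6,7,8,9}; accept 1 in set

Answer: ACCEPT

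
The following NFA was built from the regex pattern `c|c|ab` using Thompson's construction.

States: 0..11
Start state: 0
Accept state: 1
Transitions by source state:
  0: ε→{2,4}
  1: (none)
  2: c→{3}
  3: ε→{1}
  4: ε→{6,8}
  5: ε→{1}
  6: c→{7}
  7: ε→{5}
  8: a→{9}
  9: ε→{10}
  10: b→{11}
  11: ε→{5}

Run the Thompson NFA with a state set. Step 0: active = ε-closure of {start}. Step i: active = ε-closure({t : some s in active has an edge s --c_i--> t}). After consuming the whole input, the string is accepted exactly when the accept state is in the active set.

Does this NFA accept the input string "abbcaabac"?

Answer: REJECT

Trace:
initial (ε-close {0}): {0,2,4,6,8}
'a' @ 1: {9,10}
'b' @ 2: {1,5,11}  (accept∈set)
'b' @ 3: {}  — dead — no transitions
rest 'caabac' ignored (set empty)
after full input: {}  (accept=1 not in)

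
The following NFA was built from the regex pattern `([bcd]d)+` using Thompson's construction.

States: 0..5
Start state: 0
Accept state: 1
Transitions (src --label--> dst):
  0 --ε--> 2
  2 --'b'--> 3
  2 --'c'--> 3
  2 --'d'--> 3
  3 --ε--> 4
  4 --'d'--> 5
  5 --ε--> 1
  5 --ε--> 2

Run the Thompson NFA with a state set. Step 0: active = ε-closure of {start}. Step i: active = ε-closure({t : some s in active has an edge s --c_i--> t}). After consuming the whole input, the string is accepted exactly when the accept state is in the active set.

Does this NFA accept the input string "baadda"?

Answer: REJECT

Derivation:
S₀ = ε-closure({0}) = {0,2}
'b' @ 1: {3,4}
'a' @ 2: {}  — dead — no transitions
rest 'adda' ignored (set empty)
end set {} — state 1 not in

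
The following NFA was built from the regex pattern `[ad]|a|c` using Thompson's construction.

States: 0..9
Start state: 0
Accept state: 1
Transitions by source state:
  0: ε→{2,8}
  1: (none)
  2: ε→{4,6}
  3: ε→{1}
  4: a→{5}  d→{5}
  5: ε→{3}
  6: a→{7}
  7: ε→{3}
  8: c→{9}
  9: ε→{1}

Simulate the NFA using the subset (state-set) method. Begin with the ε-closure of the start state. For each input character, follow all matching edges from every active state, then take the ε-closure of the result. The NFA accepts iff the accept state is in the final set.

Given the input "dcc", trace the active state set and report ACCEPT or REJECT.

start: ε-closure({0}) = {0,2,4,6,8}
'd' @ 1: {1,3,5}  [accepting]
'c' @ 2: {}  — state set empty
rest 'c' ignored (set empty)
end set {} — state 1 not in

Answer: REJECT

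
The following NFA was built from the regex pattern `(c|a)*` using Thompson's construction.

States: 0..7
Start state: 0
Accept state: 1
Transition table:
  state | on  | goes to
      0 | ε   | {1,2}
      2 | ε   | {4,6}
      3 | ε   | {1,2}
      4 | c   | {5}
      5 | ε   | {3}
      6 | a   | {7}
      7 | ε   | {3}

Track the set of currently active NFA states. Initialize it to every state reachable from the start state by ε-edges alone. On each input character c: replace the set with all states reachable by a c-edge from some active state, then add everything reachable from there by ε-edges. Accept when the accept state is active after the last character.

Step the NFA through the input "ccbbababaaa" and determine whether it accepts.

initial (ε-close {0}): {0,1,2,4,6}
'c' @ 1: {1,2,3,4,5,6}  (accept∈set)
'c' @ 2: {1,2,3,4,5,6}  (accept∈set)
'b' @ 3: {}  — dead — no transitions
rest 'bababaaa' ignored (set empty)
end set {} — state 1 not in

Answer: REJECT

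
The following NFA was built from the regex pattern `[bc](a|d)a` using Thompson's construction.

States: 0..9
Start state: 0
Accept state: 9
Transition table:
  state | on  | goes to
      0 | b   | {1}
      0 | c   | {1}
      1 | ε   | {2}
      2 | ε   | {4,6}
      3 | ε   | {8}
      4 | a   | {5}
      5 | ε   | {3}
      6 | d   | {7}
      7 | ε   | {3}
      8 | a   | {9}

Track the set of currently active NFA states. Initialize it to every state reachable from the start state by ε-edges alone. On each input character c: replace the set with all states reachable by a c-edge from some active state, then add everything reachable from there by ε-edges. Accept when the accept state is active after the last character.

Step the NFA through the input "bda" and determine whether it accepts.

Answer: ACCEPT

Steps:
initial (ε-close {0}): {0}
'b' @ 1: {1,2,4,6}
'd' @ 2: {3,7,8}
'a' @ 3: {9}  ✓accept
end set {9} — state 9 in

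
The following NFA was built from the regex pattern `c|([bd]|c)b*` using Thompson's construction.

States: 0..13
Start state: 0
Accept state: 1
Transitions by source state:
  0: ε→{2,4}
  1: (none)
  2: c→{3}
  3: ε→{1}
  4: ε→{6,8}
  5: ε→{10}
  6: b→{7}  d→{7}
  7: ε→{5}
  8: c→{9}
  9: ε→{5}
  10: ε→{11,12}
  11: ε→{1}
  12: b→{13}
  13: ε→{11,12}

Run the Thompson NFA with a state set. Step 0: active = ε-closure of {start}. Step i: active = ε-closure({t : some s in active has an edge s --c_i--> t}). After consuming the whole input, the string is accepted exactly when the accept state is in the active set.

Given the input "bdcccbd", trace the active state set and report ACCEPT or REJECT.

Answer: REJECT

Derivation:
initial (ε-close {0}): {0,2,4,6,8}
'b' @ 1: {1,5,7,10,11,12}  ✓accept
'd' @ 2: {}  — no active states
rest 'cccbd' ignored (set empty)
after full input: {}  (accept=1 not in)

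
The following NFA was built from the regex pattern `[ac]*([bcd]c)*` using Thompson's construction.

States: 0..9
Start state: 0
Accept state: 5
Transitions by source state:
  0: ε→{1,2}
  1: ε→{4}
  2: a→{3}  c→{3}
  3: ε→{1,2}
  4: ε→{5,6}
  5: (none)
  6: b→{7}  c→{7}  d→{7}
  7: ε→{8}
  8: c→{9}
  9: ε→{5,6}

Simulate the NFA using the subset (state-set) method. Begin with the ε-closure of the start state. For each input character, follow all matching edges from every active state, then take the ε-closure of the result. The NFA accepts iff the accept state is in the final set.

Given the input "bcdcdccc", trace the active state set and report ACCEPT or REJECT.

start: ε-closure({0}) = {0,1,2,4,5,6}
'b' @ 1: {7,8}
'c' @ 2: {5,6,9}  ✓accept
'd' @ 3: {7,8}
'c' @ 4: {5,6,9}  ✓accept
'd' @ 5: {7,8}
'c' @ 6: {5,6,9}  ✓accept
'c' @ 7: {7,8}
'c' @ 8: {5,6,9}  ✓accept
after full input: {5,6,9}  (accept=5 in)

Answer: ACCEPT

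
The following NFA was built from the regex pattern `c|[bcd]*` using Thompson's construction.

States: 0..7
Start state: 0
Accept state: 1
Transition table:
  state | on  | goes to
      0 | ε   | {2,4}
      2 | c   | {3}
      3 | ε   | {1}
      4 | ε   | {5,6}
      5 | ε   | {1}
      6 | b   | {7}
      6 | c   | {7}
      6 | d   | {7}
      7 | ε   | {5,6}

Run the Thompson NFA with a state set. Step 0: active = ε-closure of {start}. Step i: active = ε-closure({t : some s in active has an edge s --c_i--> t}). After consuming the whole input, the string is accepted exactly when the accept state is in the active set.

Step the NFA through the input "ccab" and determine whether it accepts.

S₀ = ε-closure({0}) = {0,1,2,4,5,6}
'c' @ 1: {1,3,5,6,7}  (accept∈set)
'c' @ 2: {1,5,6,7}  (accept∈set)
'a' @ 3: {}  — dead — no transitions
rest 'b' ignored (set empty)
final: {}; accept 1 not in set

Answer: REJECT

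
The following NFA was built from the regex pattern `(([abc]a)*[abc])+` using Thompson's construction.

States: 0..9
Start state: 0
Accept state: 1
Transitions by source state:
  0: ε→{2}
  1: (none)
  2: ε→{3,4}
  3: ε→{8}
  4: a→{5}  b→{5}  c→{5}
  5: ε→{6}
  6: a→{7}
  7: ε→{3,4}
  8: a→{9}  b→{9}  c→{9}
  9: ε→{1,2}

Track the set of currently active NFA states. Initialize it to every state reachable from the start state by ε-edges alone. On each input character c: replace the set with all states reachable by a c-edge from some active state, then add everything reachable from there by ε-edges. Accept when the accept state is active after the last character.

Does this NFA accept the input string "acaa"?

Answer: ACCEPT

Trace:
S₀ = ε-closure({0}) = {0,2,3,4,8}
'a' @ 1: {1,2,3,4,5,6,8,9}  [accepting]
'c' @ 2: {1,2,3,4,5,6,8,9}  [accepting]
'a' @ 3: {1,2,3,4,5,6,7,8,9}  [accepting]
'a' @ 4: {1,2,3,4,5,6,7,8,9}  [accepting]
final: {1,2,3,4,5,6,7,8,9}; accept 1 in set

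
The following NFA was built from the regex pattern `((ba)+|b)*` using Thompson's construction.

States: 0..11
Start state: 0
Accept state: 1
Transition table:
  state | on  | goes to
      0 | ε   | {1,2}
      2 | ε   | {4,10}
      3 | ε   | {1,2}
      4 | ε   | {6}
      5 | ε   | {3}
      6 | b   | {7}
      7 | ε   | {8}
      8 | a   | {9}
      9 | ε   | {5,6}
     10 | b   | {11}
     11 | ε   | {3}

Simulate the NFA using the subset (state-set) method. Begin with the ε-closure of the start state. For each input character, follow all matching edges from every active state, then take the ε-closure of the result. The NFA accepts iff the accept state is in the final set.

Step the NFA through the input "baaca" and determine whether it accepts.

Answer: REJECT

Derivation:
S₀ = ε-closure({0}) = {0,1,2,4,6,10}
'b' @ 1: {1,2,3,4,6,7,8,10,11}  [accepting]
'a' @ 2: {1,2,3,4,5,6,9,10}  [accepting]
'a' @ 3: {}  — no active states
rest 'ca' ignored (set empty)
after full input: {}  (accept=1 not in)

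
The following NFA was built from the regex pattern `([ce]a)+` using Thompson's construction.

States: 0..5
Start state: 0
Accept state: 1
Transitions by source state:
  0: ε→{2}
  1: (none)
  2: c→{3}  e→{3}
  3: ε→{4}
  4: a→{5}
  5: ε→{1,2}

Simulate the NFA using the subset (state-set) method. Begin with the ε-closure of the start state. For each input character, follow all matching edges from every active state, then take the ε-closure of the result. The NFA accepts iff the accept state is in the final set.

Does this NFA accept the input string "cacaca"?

Answer: ACCEPT

Derivation:
initial (ε-close {0}): {0,2}
'c' @ 1: {3,4}
'a' @ 2: {1,2,5}  (accept∈set)
'c' @ 3: {3,4}
'a' @ 4: {1,2,5}  (accept∈set)
'c' @ 5: {3,4}
'a' @ 6: {1,2,5}  (accept∈set)
end set {1,2,5} — state 1 in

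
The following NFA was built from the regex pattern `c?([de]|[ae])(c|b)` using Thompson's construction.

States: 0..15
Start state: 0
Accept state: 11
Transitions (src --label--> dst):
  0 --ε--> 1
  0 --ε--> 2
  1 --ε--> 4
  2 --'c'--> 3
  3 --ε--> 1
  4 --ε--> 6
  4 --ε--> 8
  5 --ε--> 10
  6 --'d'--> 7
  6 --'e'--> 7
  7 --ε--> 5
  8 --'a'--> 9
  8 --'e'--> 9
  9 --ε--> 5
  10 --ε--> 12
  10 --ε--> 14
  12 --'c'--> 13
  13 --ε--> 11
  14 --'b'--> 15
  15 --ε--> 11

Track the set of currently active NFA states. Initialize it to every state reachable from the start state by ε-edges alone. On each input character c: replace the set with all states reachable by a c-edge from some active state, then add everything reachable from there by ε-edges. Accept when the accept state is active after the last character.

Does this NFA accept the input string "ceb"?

Answer: ACCEPT

Derivation:
S₀ = ε-closure({0}) = {0,1,2,4,6,8}
'c' @ 1: {1,3,4,6,8}
'e' @ 2: {5,7,9,10,12,14}
'b' @ 3: {11,15}  (accept∈set)
final: {11,15}; accept 11 in set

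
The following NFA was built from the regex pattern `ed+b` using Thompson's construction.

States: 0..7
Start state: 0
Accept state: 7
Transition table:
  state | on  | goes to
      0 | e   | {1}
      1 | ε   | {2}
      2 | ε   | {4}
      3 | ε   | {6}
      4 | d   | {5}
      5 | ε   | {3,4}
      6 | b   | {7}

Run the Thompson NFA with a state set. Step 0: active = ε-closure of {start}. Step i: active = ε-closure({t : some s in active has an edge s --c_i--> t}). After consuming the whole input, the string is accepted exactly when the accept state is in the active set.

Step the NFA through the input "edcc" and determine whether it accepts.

Answer: REJECT

Steps:
initial (ε-close {0}): {0}
'e' @ 1: {1,2,4}
'd' @ 2: {3,4,5,6}
'c' @ 3: {}  — no active states
rest 'c' ignored (set empty)
end set {} — state 7 not in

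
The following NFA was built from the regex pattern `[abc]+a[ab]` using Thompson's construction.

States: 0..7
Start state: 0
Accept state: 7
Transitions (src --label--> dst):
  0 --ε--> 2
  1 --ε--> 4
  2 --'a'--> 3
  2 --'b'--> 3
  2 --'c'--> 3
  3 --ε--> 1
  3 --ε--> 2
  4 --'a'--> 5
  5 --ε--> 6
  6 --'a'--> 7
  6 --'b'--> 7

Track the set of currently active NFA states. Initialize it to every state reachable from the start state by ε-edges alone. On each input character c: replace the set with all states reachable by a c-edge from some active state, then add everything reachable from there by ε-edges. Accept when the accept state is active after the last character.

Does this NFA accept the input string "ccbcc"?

start: ε-closure({0}) = {0,2}
'c' @ 1: {1,2,3,4}
'c' @ 2: {1,2,3,4}
'b' @ 3: {1,2,3,4}
'c' @ 4: {1,2,3,4}
'c' @ 5: {1,2,3,4}
after full input: {1,2,3,4}  (accept=7 not in)

Answer: REJECT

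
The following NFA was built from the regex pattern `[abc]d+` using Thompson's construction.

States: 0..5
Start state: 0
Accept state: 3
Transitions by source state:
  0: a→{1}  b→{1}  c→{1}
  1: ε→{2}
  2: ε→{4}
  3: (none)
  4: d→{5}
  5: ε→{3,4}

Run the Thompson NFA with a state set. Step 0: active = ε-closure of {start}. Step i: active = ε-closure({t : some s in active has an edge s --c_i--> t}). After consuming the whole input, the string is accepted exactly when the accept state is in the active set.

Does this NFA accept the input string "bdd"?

S₀ = ε-closure({0}) = {0}
'b' @ 1: {1,2,4}
'd' @ 2: {3,4,5}  ✓accept
'd' @ 3: {3,4,5}  ✓accept
end set {3,4,5} — state 3 in

Answer: ACCEPT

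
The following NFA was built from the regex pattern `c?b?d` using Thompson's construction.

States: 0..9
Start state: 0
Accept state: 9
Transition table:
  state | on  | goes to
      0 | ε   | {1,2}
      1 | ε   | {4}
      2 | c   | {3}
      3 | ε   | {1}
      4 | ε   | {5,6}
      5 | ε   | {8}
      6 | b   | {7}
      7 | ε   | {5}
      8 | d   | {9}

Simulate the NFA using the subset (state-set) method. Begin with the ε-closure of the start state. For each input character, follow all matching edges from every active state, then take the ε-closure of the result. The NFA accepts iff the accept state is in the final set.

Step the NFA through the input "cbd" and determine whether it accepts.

S₀ = ε-closure({0}) = {0,1,2,4,5,6,8}
'c' @ 1: {1,3,4,5,6,8}
'b' @ 2: {5,7,8}
'd' @ 3: {9}  ✓accept
after full input: {9}  (accept=9 in)

Answer: ACCEPT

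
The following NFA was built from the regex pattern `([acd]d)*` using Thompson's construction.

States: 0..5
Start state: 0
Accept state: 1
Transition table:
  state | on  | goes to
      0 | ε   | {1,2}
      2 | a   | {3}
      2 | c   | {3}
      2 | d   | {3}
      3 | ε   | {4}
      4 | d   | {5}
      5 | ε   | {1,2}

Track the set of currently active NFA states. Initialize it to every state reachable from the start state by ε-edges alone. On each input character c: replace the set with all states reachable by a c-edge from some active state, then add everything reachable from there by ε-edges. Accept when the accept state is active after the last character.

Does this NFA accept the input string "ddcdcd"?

Answer: ACCEPT

Trace:
start: ε-closure({0}) = {0,1,2}
'd' @ 1: {3,4}
'd' @ 2: {1,2,5}  ✓accept
'c' @ 3: {3,4}
'd' @ 4: {1,2,5}  ✓accept
'c' @ 5: {3,4}
'd' @ 6: {1,2,5}  ✓accept
end set {1,2,5} — state 1 in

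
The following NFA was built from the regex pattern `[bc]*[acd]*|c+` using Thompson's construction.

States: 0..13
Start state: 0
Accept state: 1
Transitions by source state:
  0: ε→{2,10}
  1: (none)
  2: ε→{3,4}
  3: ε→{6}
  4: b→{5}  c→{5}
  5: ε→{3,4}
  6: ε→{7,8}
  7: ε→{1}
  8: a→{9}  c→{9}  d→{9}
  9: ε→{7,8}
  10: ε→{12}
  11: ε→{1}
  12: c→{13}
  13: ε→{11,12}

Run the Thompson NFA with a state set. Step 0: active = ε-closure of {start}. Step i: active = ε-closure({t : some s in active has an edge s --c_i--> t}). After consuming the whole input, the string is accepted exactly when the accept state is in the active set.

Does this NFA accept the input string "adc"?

S₀ = ε-closure({0}) = {0,1,2,3,4,6,7,8,10,12}
'a' @ 1: {1,7,8,9}  [accepting]
'd' @ 2: {1,7,8,9}  [accepting]
'c' @ 3: {1,7,8,9}  [accepting]
after full input: {1,7,8,9}  (accept=1 in)

Answer: ACCEPT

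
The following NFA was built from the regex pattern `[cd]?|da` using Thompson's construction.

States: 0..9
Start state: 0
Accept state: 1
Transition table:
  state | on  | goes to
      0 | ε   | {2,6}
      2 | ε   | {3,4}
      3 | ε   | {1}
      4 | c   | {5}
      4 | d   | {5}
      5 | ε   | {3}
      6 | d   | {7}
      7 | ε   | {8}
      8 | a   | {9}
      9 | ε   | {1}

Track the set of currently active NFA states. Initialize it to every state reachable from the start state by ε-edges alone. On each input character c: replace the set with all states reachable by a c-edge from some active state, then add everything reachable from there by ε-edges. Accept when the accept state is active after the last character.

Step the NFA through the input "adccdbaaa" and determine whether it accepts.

S₀ = ε-closure({0}) = {0,1,2,3,4,6}
'a' @ 1: {}  — no active states
rest 'dccdbaaa' ignored (set empty)
end set {} — state 1 not in

Answer: REJECT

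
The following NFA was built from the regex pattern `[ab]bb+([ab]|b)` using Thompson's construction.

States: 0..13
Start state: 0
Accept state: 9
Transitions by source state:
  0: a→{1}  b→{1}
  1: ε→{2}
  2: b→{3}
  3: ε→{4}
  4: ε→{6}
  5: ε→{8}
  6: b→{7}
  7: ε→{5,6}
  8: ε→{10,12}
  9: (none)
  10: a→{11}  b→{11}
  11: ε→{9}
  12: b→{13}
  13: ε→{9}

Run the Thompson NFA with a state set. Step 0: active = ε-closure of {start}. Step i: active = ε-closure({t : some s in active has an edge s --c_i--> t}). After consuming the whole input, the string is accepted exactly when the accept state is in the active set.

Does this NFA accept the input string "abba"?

S₀ = ε-closure({0}) = {0}
'a' @ 1: {1,2}
'b' @ 2: {3,4,6}
'b' @ 3: {5,6,7,8,10,12}
'a' @ 4: {9,11}  [accepting]
final: {9,11}; accept 9 in set

Answer: ACCEPT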